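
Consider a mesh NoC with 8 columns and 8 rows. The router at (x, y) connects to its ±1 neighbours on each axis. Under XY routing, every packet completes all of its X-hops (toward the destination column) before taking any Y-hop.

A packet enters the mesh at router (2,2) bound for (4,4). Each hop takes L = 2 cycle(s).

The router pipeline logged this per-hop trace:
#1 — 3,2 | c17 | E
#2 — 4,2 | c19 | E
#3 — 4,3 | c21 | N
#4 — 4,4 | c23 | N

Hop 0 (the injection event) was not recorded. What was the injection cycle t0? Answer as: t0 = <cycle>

cyc[1] = 17 and cyc[k] = t0 + k·L for every k.
Subtract one hop: t0 = 17 − 2 = 15.

t0 = 15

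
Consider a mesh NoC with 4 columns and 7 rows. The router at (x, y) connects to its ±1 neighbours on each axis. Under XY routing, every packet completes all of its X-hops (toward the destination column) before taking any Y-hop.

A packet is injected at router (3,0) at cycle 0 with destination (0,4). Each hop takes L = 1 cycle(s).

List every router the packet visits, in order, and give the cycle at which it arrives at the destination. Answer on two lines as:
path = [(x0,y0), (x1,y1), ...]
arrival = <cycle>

path = [(3,0), (2,0), (1,0), (0,0), (0,1), (0,2), (0,3), (0,4)]
arrival = 7

src (3,0)  cyc=0
W→(2,0)  cyc=1
W→(1,0)  cyc=2
W→(0,0)  cyc=3
N→(0,1)  cyc=4
N→(0,2)  cyc=5
N→(0,3)  cyc=6
N→(0,4)  cyc=7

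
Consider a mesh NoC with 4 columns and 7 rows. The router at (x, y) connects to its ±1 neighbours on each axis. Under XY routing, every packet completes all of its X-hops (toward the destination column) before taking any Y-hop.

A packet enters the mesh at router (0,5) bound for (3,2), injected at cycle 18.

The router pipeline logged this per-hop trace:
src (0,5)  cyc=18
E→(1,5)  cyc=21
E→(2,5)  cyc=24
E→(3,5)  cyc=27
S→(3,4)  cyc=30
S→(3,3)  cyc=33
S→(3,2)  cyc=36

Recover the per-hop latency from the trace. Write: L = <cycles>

L = 3

Between hops 0 and 1 the cycle counter advances 21 − 18 = 3.
One hop costs L cycles, so L = 3.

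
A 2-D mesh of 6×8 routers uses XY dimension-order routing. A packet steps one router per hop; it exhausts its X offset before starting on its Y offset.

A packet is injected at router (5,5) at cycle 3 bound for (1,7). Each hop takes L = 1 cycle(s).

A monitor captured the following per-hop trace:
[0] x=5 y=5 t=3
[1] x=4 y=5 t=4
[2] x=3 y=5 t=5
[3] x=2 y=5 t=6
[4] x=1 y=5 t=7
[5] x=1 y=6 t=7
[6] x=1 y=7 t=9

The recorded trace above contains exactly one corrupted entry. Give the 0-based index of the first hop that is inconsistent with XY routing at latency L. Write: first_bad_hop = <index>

hop 1: step (-1,+0), +1 cyc — ok
hop 2: step (-1,+0), +1 cyc — ok
hop 3: step (-1,+0), +1 cyc — ok
hop 4: step (-1,+0), +1 cyc — ok
hop 5: step (+0,+1), +0 cyc — BAD: Δcyc=0≠L

first_bad_hop = 5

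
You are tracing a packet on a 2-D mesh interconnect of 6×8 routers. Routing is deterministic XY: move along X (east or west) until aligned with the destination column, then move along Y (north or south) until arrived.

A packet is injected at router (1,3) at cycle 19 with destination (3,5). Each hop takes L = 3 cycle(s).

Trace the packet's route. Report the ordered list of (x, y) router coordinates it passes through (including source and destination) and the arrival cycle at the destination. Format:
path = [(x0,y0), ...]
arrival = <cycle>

  0. router=(1,3) cycle=19 (inject)
  1. router=(2,3) cycle=22 dir=E
  2. router=(3,3) cycle=25 dir=E
  3. router=(3,4) cycle=28 dir=N
  4. router=(3,5) cycle=31 dir=N

path = [(1,3), (2,3), (3,3), (3,4), (3,5)]
arrival = 31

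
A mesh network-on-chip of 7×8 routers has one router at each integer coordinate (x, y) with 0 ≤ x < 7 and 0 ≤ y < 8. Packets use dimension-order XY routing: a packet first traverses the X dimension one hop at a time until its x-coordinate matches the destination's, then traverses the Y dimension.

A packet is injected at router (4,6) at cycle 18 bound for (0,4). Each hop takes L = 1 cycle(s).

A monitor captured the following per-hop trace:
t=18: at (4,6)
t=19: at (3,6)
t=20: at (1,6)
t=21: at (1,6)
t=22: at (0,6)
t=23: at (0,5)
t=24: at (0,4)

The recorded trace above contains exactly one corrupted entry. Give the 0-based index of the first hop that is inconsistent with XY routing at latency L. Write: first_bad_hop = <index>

first_bad_hop = 2

check 1→ d=(-1,0) cyc+1: ok
check 2→ d=(-2,0) cyc+1: BAD: non-unit step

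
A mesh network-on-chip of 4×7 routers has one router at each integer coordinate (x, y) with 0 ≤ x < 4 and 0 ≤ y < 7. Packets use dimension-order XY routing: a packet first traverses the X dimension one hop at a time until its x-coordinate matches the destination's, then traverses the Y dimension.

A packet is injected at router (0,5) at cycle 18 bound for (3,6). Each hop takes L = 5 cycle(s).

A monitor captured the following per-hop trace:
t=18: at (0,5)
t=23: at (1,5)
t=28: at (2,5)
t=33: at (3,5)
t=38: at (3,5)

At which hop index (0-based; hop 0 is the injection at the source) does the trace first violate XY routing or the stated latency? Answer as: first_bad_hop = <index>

  1: Δx=+1 Δy=+0 Δt=5 [ok]
  2: Δx=+1 Δy=+0 Δt=5 [ok]
  3: Δx=+1 Δy=+0 Δt=5 [ok]
  4: Δx=+0 Δy=+0 Δt=5 [BAD: non-unit step]

first_bad_hop = 4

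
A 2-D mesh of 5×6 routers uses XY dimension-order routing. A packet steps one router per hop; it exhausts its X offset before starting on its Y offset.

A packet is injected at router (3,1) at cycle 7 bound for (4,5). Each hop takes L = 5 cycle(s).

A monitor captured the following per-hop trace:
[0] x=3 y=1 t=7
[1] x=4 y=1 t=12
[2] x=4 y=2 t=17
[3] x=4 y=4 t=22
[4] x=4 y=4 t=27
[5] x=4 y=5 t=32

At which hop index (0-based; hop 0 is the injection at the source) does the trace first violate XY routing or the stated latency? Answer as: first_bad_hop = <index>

check 1→ d=(1,0) cyc+5: ok
check 2→ d=(0,1) cyc+5: ok
check 3→ d=(0,2) cyc+5: BAD: non-unit step

first_bad_hop = 3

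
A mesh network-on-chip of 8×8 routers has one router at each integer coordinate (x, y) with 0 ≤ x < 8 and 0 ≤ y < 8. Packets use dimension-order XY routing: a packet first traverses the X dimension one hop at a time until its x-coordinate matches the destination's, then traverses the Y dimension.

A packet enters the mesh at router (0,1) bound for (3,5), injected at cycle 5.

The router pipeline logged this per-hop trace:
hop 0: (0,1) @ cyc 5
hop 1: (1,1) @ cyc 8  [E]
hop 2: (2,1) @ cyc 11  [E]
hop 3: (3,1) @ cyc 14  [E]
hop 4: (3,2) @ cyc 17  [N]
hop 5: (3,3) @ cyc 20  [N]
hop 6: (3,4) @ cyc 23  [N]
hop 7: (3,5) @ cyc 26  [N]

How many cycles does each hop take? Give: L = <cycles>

From hop 0 (5) to hop 1 (8): +3 cycles.
Per-hop latency L = Δcyc = 3.

L = 3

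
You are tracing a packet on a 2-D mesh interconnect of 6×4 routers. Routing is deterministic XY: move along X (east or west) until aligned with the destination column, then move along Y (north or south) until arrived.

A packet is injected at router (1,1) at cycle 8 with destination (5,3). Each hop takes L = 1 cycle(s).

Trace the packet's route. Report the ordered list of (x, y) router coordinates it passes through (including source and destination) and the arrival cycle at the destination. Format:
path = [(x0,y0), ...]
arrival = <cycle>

path = [(1,1), (2,1), (3,1), (4,1), (5,1), (5,2), (5,3)]
arrival = 14

#0 — 1,1 | c8
#1 — 2,1 | c9 | E
#2 — 3,1 | c10 | E
#3 — 4,1 | c11 | E
#4 — 5,1 | c12 | E
#5 — 5,2 | c13 | N
#6 — 5,3 | c14 | N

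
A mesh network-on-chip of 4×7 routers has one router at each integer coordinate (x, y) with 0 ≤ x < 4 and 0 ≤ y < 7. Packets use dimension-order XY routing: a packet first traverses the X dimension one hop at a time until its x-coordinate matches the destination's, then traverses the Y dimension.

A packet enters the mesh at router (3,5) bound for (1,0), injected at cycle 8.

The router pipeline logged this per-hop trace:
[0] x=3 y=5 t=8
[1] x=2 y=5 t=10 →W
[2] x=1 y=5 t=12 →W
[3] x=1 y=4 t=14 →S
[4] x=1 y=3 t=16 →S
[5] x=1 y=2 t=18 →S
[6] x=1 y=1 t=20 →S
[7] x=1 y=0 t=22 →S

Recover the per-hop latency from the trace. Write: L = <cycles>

L = 2

From hop 0 (8) to hop 1 (10): +2 cycles.
One hop costs L cycles, so L = 2.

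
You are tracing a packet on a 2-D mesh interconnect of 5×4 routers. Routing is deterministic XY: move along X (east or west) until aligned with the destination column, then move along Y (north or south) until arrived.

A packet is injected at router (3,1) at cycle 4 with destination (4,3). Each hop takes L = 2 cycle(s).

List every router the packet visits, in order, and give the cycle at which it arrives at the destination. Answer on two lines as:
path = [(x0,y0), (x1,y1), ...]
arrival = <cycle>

hop 0: (3,1) @ cyc 4
hop 1: (4,1) @ cyc 6  [E]
hop 2: (4,2) @ cyc 8  [N]
hop 3: (4,3) @ cyc 10  [N]

path = [(3,1), (4,1), (4,2), (4,3)]
arrival = 10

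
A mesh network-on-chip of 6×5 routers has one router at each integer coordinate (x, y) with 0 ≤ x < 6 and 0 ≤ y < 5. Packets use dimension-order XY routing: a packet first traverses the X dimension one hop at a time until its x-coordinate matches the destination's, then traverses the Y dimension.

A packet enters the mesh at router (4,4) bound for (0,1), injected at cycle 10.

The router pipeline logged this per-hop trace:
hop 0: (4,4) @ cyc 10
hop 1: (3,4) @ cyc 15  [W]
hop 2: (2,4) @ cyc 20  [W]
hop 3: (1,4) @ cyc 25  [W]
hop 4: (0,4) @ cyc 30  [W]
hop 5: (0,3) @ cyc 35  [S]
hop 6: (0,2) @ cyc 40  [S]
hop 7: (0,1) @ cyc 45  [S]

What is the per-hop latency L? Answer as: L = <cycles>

L = 5

Δcyc across hop 0→1: 15 − 10 = 5.
That increment is L by definition: L = 5.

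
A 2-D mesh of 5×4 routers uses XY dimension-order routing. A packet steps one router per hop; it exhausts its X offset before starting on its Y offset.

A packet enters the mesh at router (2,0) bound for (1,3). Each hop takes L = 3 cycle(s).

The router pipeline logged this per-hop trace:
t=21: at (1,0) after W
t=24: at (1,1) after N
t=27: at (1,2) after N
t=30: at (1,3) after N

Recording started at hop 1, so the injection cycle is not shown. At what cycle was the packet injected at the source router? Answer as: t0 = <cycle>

cyc[1] = 21 and cyc[k] = t0 + k·L for every k.
So t0 = 21 − 1·3 = 18.

t0 = 18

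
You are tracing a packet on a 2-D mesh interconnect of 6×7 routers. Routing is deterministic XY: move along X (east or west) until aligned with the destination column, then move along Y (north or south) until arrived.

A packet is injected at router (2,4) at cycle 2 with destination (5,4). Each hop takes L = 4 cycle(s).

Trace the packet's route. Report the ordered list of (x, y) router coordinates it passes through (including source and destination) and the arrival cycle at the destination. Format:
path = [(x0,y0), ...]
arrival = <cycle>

path = [(2,4), (3,4), (4,4), (5,4)]
arrival = 14

#0 — 2,4 | c2
#1 — 3,4 | c6 | E
#2 — 4,4 | c10 | E
#3 — 5,4 | c14 | E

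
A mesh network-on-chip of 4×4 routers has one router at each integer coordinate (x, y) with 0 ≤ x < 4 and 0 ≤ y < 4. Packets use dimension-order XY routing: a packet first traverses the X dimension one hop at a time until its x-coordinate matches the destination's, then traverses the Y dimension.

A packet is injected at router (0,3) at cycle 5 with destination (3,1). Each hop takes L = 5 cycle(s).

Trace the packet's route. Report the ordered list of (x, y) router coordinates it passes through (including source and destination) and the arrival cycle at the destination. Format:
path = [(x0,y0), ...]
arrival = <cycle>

#0 — 0,3 | c5
#1 — 1,3 | c10 | E
#2 — 2,3 | c15 | E
#3 — 3,3 | c20 | E
#4 — 3,2 | c25 | S
#5 — 3,1 | c30 | S

path = [(0,3), (1,3), (2,3), (3,3), (3,2), (3,1)]
arrival = 30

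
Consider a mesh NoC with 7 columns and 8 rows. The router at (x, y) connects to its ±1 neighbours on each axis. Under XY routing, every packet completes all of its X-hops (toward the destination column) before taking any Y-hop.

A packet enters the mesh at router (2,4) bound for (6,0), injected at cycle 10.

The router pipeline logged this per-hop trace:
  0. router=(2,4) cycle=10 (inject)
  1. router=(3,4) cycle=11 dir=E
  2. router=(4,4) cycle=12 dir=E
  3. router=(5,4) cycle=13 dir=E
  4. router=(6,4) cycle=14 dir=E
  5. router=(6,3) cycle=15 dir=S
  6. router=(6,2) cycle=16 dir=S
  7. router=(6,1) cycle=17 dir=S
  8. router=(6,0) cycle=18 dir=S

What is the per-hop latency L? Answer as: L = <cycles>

L = 1

From hop 0 (10) to hop 1 (11): +1 cycles.
Per-hop latency L = Δcyc = 1.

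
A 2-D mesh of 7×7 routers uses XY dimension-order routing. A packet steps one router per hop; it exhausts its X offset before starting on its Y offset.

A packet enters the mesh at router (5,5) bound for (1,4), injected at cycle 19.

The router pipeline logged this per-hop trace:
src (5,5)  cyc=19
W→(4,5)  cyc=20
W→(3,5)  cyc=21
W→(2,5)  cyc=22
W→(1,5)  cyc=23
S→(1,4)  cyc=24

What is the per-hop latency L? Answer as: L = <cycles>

L = 1

cyc[1] − cyc[0] = 20 − 19 = 1.
One hop costs L cycles, so L = 1.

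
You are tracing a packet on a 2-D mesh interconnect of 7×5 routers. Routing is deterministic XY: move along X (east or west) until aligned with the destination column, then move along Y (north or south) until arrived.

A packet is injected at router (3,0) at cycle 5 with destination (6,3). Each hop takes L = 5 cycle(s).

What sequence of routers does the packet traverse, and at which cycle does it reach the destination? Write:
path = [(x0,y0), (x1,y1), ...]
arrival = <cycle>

#0 — 3,0 | c5
#1 — 4,0 | c10 | E
#2 — 5,0 | c15 | E
#3 — 6,0 | c20 | E
#4 — 6,1 | c25 | N
#5 — 6,2 | c30 | N
#6 — 6,3 | c35 | N

path = [(3,0), (4,0), (5,0), (6,0), (6,1), (6,2), (6,3)]
arrival = 35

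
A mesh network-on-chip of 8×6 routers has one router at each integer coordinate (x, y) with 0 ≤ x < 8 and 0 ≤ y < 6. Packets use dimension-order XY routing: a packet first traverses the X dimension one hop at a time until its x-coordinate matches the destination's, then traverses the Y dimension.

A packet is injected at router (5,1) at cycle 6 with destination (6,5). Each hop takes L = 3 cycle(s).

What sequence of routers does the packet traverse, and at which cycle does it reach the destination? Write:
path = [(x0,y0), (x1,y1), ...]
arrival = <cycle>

src (5,1)  cyc=6
E→(6,1)  cyc=9
N→(6,2)  cyc=12
N→(6,3)  cyc=15
N→(6,4)  cyc=18
N→(6,5)  cyc=21

path = [(5,1), (6,1), (6,2), (6,3), (6,4), (6,5)]
arrival = 21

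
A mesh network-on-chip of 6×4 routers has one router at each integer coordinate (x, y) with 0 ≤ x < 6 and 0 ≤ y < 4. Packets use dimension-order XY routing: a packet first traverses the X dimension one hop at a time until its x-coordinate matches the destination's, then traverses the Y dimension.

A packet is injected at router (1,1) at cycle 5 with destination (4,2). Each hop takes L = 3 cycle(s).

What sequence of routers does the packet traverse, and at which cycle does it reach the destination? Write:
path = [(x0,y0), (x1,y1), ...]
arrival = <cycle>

path = [(1,1), (2,1), (3,1), (4,1), (4,2)]
arrival = 17

#0 — 1,1 | c5
#1 — 2,1 | c8 | E
#2 — 3,1 | c11 | E
#3 — 4,1 | c14 | E
#4 — 4,2 | c17 | N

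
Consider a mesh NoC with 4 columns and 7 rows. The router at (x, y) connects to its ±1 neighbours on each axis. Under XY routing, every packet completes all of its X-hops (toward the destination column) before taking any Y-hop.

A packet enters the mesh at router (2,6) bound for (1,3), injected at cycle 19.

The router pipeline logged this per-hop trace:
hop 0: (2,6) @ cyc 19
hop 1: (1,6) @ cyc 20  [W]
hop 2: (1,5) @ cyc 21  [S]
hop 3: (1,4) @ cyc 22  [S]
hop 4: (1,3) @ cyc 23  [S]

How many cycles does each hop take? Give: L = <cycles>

From hop 0 (19) to hop 1 (20): +1 cycles.
That increment is L by definition: L = 1.

L = 1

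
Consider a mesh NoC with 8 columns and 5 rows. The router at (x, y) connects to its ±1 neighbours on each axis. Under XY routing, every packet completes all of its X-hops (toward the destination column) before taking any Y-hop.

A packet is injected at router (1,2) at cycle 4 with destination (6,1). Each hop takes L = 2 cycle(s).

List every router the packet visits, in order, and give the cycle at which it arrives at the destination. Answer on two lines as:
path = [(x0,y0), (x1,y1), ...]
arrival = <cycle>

path = [(1,2), (2,2), (3,2), (4,2), (5,2), (6,2), (6,1)]
arrival = 16

hop 0: (1,2) @ cyc 4
hop 1: (2,2) @ cyc 6  [E]
hop 2: (3,2) @ cyc 8  [E]
hop 3: (4,2) @ cyc 10  [E]
hop 4: (5,2) @ cyc 12  [E]
hop 5: (6,2) @ cyc 14  [E]
hop 6: (6,1) @ cyc 16  [S]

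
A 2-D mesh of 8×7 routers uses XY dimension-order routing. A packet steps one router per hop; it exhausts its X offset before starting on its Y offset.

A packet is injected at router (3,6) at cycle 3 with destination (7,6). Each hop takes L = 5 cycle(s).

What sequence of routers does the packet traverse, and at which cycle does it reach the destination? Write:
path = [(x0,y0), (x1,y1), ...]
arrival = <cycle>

[0] x=3 y=6 t=3
[1] x=4 y=6 t=8 →E
[2] x=5 y=6 t=13 →E
[3] x=6 y=6 t=18 →E
[4] x=7 y=6 t=23 →E

path = [(3,6), (4,6), (5,6), (6,6), (7,6)]
arrival = 23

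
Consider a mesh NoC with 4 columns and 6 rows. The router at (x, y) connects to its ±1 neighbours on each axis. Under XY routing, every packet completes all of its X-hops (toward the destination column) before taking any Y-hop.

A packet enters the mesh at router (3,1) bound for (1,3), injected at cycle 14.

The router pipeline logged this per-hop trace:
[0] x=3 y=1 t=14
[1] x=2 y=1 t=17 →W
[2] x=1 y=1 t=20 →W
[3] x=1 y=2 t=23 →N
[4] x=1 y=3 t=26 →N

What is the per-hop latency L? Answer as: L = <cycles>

From hop 0 (14) to hop 1 (17): +3 cycles.
That increment is L by definition: L = 3.

L = 3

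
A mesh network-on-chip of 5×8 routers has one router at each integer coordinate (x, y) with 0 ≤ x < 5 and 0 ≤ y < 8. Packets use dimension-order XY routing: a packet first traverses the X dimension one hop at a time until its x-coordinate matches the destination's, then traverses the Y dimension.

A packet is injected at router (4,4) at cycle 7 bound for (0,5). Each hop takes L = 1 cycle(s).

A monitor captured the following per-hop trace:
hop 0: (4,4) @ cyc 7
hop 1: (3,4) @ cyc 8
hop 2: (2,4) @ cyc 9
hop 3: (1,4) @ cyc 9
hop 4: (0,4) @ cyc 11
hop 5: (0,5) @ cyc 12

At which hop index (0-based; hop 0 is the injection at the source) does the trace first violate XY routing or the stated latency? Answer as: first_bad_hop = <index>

first_bad_hop = 3

[1] (-1,+0) / 1c ⇒ ok
[2] (-1,+0) / 1c ⇒ ok
[3] (-1,+0) / 0c ⇒ BAD: Δcyc=0≠L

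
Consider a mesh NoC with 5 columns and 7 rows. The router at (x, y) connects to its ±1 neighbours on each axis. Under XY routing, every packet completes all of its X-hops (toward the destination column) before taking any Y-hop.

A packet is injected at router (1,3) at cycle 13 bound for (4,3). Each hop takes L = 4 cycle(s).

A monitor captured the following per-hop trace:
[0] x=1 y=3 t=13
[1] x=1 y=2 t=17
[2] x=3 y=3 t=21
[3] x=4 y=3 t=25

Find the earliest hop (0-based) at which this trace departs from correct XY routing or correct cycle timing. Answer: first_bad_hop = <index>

first_bad_hop = 1

[1] (+0,-1) / 4c ⇒ BAD: Y-move but x=1≠4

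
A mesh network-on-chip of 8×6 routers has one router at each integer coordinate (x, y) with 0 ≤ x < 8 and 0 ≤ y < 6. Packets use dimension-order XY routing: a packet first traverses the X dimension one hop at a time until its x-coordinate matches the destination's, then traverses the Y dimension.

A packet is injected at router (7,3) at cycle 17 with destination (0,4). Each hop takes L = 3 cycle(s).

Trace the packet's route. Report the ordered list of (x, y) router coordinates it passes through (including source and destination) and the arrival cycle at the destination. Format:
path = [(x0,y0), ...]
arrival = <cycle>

path = [(7,3), (6,3), (5,3), (4,3), (3,3), (2,3), (1,3), (0,3), (0,4)]
arrival = 41

#0 — 7,3 | c17
#1 — 6,3 | c20 | W
#2 — 5,3 | c23 | W
#3 — 4,3 | c26 | W
#4 — 3,3 | c29 | W
#5 — 2,3 | c32 | W
#6 — 1,3 | c35 | W
#7 — 0,3 | c38 | W
#8 — 0,4 | c41 | N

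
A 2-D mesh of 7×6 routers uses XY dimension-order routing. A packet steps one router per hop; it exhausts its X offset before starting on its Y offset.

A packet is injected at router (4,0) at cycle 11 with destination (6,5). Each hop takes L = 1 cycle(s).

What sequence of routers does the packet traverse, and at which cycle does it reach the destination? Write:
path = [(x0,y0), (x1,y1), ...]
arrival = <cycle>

  0. router=(4,0) cycle=11 (inject)
  1. router=(5,0) cycle=12 dir=E
  2. router=(6,0) cycle=13 dir=E
  3. router=(6,1) cycle=14 dir=N
  4. router=(6,2) cycle=15 dir=N
  5. router=(6,3) cycle=16 dir=N
  6. router=(6,4) cycle=17 dir=N
  7. router=(6,5) cycle=18 dir=N

path = [(4,0), (5,0), (6,0), (6,1), (6,2), (6,3), (6,4), (6,5)]
arrival = 18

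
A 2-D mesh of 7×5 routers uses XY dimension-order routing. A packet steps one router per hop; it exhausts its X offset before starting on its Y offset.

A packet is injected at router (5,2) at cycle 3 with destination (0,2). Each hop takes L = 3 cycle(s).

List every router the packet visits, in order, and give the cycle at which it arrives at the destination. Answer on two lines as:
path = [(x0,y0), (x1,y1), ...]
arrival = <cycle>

t=3: at (5,2)
t=6: at (4,2) after W
t=9: at (3,2) after W
t=12: at (2,2) after W
t=15: at (1,2) after W
t=18: at (0,2) after W

path = [(5,2), (4,2), (3,2), (2,2), (1,2), (0,2)]
arrival = 18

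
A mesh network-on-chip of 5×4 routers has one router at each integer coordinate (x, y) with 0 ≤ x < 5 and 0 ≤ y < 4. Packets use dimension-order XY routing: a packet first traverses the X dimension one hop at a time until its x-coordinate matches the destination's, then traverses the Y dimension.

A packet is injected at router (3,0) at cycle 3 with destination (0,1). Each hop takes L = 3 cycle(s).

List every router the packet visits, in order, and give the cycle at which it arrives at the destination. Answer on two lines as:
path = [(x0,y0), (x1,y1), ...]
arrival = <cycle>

path = [(3,0), (2,0), (1,0), (0,0), (0,1)]
arrival = 15

t=3: at (3,0)
t=6: at (2,0) after W
t=9: at (1,0) after W
t=12: at (0,0) after W
t=15: at (0,1) after N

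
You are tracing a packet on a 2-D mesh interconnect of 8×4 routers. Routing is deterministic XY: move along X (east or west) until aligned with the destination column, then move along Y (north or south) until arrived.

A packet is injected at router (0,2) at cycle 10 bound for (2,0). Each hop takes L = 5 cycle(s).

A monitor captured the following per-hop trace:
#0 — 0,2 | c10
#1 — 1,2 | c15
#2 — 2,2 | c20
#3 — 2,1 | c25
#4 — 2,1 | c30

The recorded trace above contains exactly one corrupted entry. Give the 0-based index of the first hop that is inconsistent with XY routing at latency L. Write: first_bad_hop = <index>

first_bad_hop = 4

hop 1: step (+1,+0), +5 cyc — ok
hop 2: step (+1,+0), +5 cyc — ok
hop 3: step (+0,-1), +5 cyc — ok
hop 4: step (+0,+0), +5 cyc — BAD: non-unit step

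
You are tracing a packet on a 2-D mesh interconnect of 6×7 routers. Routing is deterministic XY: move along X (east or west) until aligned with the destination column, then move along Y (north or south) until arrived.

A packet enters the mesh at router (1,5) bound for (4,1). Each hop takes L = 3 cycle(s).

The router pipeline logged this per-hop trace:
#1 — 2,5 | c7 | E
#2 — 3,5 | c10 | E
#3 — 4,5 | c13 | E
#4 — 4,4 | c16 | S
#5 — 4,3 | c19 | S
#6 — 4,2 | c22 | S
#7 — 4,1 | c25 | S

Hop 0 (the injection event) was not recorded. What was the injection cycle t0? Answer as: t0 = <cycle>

The first recorded entry is hop 1 at cycle 7.
So t0 = 7 − 1·3 = 4.

t0 = 4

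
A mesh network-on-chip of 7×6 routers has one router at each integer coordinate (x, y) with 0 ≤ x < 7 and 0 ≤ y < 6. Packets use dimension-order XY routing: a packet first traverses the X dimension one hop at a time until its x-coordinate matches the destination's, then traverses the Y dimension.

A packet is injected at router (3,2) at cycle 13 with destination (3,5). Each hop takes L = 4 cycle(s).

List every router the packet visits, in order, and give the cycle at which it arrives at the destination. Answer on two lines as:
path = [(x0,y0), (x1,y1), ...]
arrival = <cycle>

src (3,2)  cyc=13
N→(3,3)  cyc=17
N→(3,4)  cyc=21
N→(3,5)  cyc=25

path = [(3,2), (3,3), (3,4), (3,5)]
arrival = 25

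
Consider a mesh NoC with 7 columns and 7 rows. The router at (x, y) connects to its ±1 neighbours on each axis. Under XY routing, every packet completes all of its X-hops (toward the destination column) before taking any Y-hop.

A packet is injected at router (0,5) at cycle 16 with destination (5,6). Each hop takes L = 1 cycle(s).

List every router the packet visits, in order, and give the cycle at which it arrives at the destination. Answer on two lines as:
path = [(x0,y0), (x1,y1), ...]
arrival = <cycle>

t=16: at (0,5)
t=17: at (1,5) after E
t=18: at (2,5) after E
t=19: at (3,5) after E
t=20: at (4,5) after E
t=21: at (5,5) after E
t=22: at (5,6) after N

path = [(0,5), (1,5), (2,5), (3,5), (4,5), (5,5), (5,6)]
arrival = 22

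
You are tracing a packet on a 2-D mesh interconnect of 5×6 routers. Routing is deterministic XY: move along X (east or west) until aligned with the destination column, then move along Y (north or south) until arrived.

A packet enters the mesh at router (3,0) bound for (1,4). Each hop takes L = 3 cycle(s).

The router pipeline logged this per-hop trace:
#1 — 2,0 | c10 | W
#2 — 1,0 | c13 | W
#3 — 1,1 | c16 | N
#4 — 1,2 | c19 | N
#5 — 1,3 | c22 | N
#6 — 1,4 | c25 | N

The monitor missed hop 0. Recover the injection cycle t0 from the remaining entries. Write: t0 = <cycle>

t0 = 7

The first recorded entry is hop 1 at cycle 10.
Subtract one hop: t0 = 10 − 3 = 7.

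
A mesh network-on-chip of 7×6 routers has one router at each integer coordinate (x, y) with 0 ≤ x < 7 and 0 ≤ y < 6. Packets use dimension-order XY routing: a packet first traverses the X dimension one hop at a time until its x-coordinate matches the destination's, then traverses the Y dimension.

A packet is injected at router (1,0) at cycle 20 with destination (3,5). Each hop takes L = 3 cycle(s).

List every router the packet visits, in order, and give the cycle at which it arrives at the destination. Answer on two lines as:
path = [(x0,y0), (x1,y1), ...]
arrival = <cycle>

path = [(1,0), (2,0), (3,0), (3,1), (3,2), (3,3), (3,4), (3,5)]
arrival = 41

[0] x=1 y=0 t=20
[1] x=2 y=0 t=23 →E
[2] x=3 y=0 t=26 →E
[3] x=3 y=1 t=29 →N
[4] x=3 y=2 t=32 →N
[5] x=3 y=3 t=35 →N
[6] x=3 y=4 t=38 →N
[7] x=3 y=5 t=41 →N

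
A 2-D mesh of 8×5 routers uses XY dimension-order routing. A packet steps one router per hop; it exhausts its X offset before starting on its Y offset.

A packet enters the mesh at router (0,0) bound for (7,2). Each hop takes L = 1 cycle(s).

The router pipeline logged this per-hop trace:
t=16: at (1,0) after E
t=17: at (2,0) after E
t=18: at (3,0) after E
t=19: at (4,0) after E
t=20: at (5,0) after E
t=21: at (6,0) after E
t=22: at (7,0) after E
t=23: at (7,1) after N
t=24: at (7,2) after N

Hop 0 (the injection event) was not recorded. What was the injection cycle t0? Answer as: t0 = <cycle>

t0 = 15

Hop 1 reached at cycle 16; hop k is at t0 + k·L.
Therefore t0 = 16 − L = 15.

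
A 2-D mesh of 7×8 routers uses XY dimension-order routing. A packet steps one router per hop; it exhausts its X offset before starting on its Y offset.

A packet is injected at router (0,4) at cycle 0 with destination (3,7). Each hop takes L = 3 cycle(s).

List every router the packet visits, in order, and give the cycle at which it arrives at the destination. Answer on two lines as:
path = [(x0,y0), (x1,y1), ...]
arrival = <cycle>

path = [(0,4), (1,4), (2,4), (3,4), (3,5), (3,6), (3,7)]
arrival = 18

t=0: at (0,4)
t=3: at (1,4) after E
t=6: at (2,4) after E
t=9: at (3,4) after E
t=12: at (3,5) after N
t=15: at (3,6) after N
t=18: at (3,7) after N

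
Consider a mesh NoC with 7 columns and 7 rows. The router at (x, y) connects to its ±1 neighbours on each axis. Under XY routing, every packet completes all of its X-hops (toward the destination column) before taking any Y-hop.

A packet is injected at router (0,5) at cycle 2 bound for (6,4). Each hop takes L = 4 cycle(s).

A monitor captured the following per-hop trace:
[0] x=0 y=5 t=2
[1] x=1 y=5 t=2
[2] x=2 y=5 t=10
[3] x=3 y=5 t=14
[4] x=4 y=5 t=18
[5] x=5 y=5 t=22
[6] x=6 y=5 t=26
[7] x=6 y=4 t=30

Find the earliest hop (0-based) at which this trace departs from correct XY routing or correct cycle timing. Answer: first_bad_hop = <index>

check 1→ d=(1,0) cyc+0: BAD: Δcyc=0≠L

first_bad_hop = 1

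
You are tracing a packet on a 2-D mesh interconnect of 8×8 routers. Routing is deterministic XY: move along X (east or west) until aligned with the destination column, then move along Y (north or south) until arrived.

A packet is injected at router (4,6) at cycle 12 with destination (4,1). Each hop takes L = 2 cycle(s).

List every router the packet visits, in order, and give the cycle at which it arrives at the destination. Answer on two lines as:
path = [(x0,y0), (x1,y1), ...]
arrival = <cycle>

[0] x=4 y=6 t=12
[1] x=4 y=5 t=14 →S
[2] x=4 y=4 t=16 →S
[3] x=4 y=3 t=18 →S
[4] x=4 y=2 t=20 →S
[5] x=4 y=1 t=22 →S

path = [(4,6), (4,5), (4,4), (4,3), (4,2), (4,1)]
arrival = 22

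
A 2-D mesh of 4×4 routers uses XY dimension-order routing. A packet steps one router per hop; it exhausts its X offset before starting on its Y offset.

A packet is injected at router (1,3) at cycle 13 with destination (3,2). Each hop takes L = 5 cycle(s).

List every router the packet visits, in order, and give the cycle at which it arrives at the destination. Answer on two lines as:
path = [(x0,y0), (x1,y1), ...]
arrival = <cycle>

path = [(1,3), (2,3), (3,3), (3,2)]
arrival = 28

src (1,3)  cyc=13
E→(2,3)  cyc=18
E→(3,3)  cyc=23
S→(3,2)  cyc=28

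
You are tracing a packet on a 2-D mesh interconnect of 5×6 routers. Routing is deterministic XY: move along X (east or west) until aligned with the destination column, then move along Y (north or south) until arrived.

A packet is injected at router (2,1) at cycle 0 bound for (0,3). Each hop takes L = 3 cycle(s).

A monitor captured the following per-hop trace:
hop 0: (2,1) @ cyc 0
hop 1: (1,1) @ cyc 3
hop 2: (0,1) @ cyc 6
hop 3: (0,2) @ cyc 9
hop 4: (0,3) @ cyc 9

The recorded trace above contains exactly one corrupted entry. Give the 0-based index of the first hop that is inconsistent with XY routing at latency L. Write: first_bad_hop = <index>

first_bad_hop = 4

[1] (-1,+0) / 3c ⇒ ok
[2] (-1,+0) / 3c ⇒ ok
[3] (+0,+1) / 3c ⇒ ok
[4] (+0,+1) / 0c ⇒ BAD: Δcyc=0≠L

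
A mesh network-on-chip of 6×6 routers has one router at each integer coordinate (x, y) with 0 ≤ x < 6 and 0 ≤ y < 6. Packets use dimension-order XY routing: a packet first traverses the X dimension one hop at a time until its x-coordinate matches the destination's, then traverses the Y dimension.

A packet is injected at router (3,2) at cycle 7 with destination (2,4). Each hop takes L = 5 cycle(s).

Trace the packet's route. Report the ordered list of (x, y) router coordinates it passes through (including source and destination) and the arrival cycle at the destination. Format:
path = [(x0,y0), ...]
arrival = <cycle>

path = [(3,2), (2,2), (2,3), (2,4)]
arrival = 22

hop 0: (3,2) @ cyc 7
hop 1: (2,2) @ cyc 12  [W]
hop 2: (2,3) @ cyc 17  [N]
hop 3: (2,4) @ cyc 22  [N]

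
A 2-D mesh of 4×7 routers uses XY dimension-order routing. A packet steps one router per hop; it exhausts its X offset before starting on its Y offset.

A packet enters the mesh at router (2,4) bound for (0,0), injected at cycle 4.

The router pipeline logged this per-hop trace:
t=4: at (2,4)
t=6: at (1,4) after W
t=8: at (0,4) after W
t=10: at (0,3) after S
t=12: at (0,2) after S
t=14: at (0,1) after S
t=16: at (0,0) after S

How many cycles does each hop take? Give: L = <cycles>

L = 2

Between hops 0 and 1 the cycle counter advances 6 − 4 = 2.
Per-hop latency L = Δcyc = 2.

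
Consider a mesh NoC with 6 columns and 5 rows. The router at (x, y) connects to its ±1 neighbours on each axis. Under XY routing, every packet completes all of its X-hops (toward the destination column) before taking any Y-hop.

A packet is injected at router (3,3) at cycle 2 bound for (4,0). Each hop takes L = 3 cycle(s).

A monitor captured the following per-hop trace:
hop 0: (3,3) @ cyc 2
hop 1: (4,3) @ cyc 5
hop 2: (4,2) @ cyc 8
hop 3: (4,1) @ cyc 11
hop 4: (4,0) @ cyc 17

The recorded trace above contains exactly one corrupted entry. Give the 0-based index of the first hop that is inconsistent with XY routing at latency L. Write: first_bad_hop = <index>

first_bad_hop = 4

check 1→ d=(1,0) cyc+3: ok
check 2→ d=(0,-1) cyc+3: ok
check 3→ d=(0,-1) cyc+3: ok
check 4→ d=(0,-1) cyc+6: BAD: Δcyc=6≠L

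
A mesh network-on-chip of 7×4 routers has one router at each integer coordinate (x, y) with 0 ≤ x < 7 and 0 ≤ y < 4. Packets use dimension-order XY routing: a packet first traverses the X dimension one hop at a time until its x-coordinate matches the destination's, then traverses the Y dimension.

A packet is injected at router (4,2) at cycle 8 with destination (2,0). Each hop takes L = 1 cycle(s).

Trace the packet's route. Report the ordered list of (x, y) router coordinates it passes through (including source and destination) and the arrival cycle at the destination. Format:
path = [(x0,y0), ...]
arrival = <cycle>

[0] x=4 y=2 t=8
[1] x=3 y=2 t=9 →W
[2] x=2 y=2 t=10 →W
[3] x=2 y=1 t=11 →S
[4] x=2 y=0 t=12 →S

path = [(4,2), (3,2), (2,2), (2,1), (2,0)]
arrival = 12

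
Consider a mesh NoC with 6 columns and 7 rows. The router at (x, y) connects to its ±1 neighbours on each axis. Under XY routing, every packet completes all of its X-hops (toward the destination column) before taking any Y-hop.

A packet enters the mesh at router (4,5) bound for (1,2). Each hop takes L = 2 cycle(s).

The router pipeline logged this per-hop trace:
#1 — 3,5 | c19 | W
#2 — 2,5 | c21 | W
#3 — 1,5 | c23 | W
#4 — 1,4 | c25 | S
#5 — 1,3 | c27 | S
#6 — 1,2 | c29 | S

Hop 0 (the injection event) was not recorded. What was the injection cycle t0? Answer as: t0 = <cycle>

At hop 1 the cycle is 19; in general cyc_k = t0 + kL.
Therefore t0 = 19 − L = 17.

t0 = 17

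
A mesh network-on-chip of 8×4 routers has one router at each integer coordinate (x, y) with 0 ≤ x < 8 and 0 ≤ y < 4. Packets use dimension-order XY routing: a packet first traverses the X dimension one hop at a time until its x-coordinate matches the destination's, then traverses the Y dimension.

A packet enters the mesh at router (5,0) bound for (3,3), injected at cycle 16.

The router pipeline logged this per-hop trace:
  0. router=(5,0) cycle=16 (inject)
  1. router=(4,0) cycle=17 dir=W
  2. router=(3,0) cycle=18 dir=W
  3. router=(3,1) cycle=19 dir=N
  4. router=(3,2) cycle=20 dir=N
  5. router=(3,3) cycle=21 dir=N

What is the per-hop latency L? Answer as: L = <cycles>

cyc[1] − cyc[0] = 17 − 16 = 1.
That increment is L by definition: L = 1.

L = 1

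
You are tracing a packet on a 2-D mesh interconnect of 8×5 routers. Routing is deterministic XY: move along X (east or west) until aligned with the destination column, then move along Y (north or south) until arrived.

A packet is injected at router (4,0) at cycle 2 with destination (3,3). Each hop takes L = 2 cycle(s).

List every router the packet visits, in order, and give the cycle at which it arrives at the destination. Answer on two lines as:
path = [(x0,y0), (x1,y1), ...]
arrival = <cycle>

path = [(4,0), (3,0), (3,1), (3,2), (3,3)]
arrival = 10

[0] x=4 y=0 t=2
[1] x=3 y=0 t=4 →W
[2] x=3 y=1 t=6 →N
[3] x=3 y=2 t=8 →N
[4] x=3 y=3 t=10 →N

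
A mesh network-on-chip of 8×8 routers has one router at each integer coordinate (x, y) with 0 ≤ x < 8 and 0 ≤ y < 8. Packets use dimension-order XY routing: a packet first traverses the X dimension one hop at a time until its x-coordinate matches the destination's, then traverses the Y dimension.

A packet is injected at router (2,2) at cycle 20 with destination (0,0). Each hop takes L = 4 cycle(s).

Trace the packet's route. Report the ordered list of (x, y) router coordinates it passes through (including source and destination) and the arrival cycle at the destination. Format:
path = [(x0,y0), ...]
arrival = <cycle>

src (2,2)  cyc=20
W→(1,2)  cyc=24
W→(0,2)  cyc=28
S→(0,1)  cyc=32
S→(0,0)  cyc=36

path = [(2,2), (1,2), (0,2), (0,1), (0,0)]
arrival = 36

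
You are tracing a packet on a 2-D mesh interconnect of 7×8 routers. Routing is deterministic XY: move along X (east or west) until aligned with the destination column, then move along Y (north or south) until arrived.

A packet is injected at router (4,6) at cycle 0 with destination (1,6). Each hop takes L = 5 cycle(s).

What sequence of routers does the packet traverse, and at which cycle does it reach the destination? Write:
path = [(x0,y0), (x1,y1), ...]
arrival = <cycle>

  0. router=(4,6) cycle=0 (inject)
  1. router=(3,6) cycle=5 dir=W
  2. router=(2,6) cycle=10 dir=W
  3. router=(1,6) cycle=15 dir=W

path = [(4,6), (3,6), (2,6), (1,6)]
arrival = 15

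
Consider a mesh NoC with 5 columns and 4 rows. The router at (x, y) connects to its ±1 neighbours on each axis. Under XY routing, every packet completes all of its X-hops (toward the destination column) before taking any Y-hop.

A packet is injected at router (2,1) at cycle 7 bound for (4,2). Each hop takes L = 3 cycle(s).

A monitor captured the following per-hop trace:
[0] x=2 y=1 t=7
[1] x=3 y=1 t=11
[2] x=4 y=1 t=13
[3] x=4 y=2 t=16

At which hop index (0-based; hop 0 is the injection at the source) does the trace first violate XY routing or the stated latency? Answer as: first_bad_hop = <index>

hop 1: step (+1,+0), +4 cyc — BAD: Δcyc=4≠L

first_bad_hop = 1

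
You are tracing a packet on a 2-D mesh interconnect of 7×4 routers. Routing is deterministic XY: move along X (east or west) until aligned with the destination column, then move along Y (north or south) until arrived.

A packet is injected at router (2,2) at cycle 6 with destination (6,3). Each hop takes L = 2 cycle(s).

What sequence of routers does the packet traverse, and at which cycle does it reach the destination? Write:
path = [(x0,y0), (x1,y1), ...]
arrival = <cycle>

src (2,2)  cyc=6
E→(3,2)  cyc=8
E→(4,2)  cyc=10
E→(5,2)  cyc=12
E→(6,2)  cyc=14
N→(6,3)  cyc=16

path = [(2,2), (3,2), (4,2), (5,2), (6,2), (6,3)]
arrival = 16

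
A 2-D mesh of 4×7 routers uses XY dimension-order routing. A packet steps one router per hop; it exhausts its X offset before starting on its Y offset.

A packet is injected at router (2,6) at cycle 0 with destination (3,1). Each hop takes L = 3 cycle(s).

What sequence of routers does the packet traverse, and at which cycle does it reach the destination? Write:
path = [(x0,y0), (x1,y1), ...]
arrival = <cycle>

path = [(2,6), (3,6), (3,5), (3,4), (3,3), (3,2), (3,1)]
arrival = 18

t=0: at (2,6)
t=3: at (3,6) after E
t=6: at (3,5) after S
t=9: at (3,4) after S
t=12: at (3,3) after S
t=15: at (3,2) after S
t=18: at (3,1) after S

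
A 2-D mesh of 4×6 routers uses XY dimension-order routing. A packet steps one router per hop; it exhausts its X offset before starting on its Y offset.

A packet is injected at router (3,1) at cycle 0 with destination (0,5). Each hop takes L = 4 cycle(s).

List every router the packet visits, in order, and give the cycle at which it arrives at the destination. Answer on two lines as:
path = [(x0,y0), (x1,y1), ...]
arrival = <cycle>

[0] x=3 y=1 t=0
[1] x=2 y=1 t=4 →W
[2] x=1 y=1 t=8 →W
[3] x=0 y=1 t=12 →W
[4] x=0 y=2 t=16 →N
[5] x=0 y=3 t=20 →N
[6] x=0 y=4 t=24 →N
[7] x=0 y=5 t=28 →N

path = [(3,1), (2,1), (1,1), (0,1), (0,2), (0,3), (0,4), (0,5)]
arrival = 28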